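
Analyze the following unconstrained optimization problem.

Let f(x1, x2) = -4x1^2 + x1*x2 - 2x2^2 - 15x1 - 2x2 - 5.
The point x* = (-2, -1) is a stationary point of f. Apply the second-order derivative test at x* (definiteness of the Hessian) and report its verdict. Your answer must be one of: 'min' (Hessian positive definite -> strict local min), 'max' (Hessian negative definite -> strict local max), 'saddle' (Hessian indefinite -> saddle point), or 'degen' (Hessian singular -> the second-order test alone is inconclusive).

Compute the Hessian H = grad^2 f:
  H = [[-8, 1], [1, -4]]
Verify stationarity: grad f(x*) = H x* + g = (0, 0).
Eigenvalues of H: -8.2361, -3.7639.
Both eigenvalues < 0, so H is negative definite -> x* is a strict local max.

max


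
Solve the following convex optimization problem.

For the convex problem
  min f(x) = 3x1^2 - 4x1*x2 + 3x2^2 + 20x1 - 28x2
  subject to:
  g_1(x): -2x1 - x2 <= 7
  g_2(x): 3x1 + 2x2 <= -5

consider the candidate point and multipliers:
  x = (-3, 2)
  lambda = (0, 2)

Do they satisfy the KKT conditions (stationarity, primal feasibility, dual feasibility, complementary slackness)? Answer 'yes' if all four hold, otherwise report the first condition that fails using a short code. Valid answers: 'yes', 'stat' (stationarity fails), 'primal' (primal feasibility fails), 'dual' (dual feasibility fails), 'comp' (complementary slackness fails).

Gradient of f: grad f(x) = Q x + c = (-6, -4)
Constraint values g_i(x) = a_i^T x - b_i:
  g_1((-3, 2)) = -3
  g_2((-3, 2)) = 0
Stationarity residual: grad f(x) + sum_i lambda_i a_i = (0, 0)
  -> stationarity OK
Primal feasibility (all g_i <= 0): OK
Dual feasibility (all lambda_i >= 0): OK
Complementary slackness (lambda_i * g_i(x) = 0 for all i): OK

Verdict: yes, KKT holds.

yes


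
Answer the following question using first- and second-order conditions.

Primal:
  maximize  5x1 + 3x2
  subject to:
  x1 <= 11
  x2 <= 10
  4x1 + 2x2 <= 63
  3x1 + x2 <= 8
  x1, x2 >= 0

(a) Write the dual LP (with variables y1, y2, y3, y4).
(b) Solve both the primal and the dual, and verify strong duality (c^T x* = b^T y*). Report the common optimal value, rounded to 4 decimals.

The standard primal-dual pair for 'max c^T x s.t. A x <= b, x >= 0' is:
  Dual:  min b^T y  s.t.  A^T y >= c,  y >= 0.

So the dual LP is:
  minimize  11y1 + 10y2 + 63y3 + 8y4
  subject to:
    y1 + 4y3 + 3y4 >= 5
    y2 + 2y3 + y4 >= 3
    y1, y2, y3, y4 >= 0

Solving the primal: x* = (0, 8).
  primal value c^T x* = 24.
Solving the dual: y* = (0, 0, 0, 3).
  dual value b^T y* = 24.
Strong duality: c^T x* = b^T y*. Confirmed.

24


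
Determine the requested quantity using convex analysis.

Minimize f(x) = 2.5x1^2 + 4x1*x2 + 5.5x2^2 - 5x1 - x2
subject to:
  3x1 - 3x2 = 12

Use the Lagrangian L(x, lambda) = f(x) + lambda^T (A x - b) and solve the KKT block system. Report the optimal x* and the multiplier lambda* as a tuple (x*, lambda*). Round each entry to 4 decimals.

Form the Lagrangian:
  L(x, lambda) = (1/2) x^T Q x + c^T x + lambda^T (A x - b)
Stationarity (grad_x L = 0): Q x + c + A^T lambda = 0.
Primal feasibility: A x = b.

This gives the KKT block system:
  [ Q   A^T ] [ x     ]   [-c ]
  [ A    0  ] [ lambda ] = [ b ]

Solving the linear system:
  x*      = (2.75, -1.25)
  lambda* = (-1.25)
  f(x*)   = 1.25

x* = (2.75, -1.25), lambda* = (-1.25)


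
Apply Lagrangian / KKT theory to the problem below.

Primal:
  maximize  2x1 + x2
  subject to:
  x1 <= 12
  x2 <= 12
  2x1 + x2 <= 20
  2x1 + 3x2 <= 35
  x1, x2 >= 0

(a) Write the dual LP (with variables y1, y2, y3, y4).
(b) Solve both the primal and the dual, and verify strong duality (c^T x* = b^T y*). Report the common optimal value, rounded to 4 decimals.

The standard primal-dual pair for 'max c^T x s.t. A x <= b, x >= 0' is:
  Dual:  min b^T y  s.t.  A^T y >= c,  y >= 0.

So the dual LP is:
  minimize  12y1 + 12y2 + 20y3 + 35y4
  subject to:
    y1 + 2y3 + 2y4 >= 2
    y2 + y3 + 3y4 >= 1
    y1, y2, y3, y4 >= 0

Solving the primal: x* = (6.25, 7.5).
  primal value c^T x* = 20.
Solving the dual: y* = (0, 0, 1, 0).
  dual value b^T y* = 20.
Strong duality: c^T x* = b^T y*. Confirmed.

20


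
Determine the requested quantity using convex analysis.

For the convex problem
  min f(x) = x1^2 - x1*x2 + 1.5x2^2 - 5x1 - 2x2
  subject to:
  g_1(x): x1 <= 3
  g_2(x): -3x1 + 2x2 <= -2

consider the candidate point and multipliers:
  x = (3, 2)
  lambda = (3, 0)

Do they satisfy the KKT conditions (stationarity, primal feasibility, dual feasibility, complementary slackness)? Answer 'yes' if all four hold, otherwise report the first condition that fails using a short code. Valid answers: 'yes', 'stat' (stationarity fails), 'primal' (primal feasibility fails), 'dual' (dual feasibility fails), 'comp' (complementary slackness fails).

Gradient of f: grad f(x) = Q x + c = (-1, 1)
Constraint values g_i(x) = a_i^T x - b_i:
  g_1((3, 2)) = 0
  g_2((3, 2)) = -3
Stationarity residual: grad f(x) + sum_i lambda_i a_i = (2, 1)
  -> stationarity FAILS
Primal feasibility (all g_i <= 0): OK
Dual feasibility (all lambda_i >= 0): OK
Complementary slackness (lambda_i * g_i(x) = 0 for all i): OK

Verdict: the first failing condition is stationarity -> stat.

stat


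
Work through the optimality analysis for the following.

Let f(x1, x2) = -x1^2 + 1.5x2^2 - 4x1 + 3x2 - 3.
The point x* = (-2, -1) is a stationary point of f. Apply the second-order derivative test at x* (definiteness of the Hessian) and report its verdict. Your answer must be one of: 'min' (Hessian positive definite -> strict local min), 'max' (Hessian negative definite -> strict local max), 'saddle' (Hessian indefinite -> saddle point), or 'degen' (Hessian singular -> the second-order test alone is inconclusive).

Compute the Hessian H = grad^2 f:
  H = [[-2, 0], [0, 3]]
Verify stationarity: grad f(x*) = H x* + g = (0, 0).
Eigenvalues of H: -2, 3.
Eigenvalues have mixed signs, so H is indefinite -> x* is a saddle point.

saddle


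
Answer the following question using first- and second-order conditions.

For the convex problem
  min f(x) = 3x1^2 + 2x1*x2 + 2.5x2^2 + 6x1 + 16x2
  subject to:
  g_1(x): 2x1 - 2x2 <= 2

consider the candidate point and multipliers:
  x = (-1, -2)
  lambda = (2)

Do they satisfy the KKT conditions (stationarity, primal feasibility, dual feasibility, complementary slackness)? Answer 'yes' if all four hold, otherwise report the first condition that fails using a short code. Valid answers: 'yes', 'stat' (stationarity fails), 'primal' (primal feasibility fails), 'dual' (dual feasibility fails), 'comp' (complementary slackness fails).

Gradient of f: grad f(x) = Q x + c = (-4, 4)
Constraint values g_i(x) = a_i^T x - b_i:
  g_1((-1, -2)) = 0
Stationarity residual: grad f(x) + sum_i lambda_i a_i = (0, 0)
  -> stationarity OK
Primal feasibility (all g_i <= 0): OK
Dual feasibility (all lambda_i >= 0): OK
Complementary slackness (lambda_i * g_i(x) = 0 for all i): OK

Verdict: yes, KKT holds.

yes


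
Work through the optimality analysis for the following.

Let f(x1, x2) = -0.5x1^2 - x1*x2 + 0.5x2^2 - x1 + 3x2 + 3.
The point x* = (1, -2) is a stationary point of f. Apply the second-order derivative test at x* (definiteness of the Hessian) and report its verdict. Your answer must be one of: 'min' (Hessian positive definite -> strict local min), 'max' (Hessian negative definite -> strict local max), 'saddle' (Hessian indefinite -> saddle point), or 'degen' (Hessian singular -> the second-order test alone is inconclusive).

Compute the Hessian H = grad^2 f:
  H = [[-1, -1], [-1, 1]]
Verify stationarity: grad f(x*) = H x* + g = (0, 0).
Eigenvalues of H: -1.4142, 1.4142.
Eigenvalues have mixed signs, so H is indefinite -> x* is a saddle point.

saddle


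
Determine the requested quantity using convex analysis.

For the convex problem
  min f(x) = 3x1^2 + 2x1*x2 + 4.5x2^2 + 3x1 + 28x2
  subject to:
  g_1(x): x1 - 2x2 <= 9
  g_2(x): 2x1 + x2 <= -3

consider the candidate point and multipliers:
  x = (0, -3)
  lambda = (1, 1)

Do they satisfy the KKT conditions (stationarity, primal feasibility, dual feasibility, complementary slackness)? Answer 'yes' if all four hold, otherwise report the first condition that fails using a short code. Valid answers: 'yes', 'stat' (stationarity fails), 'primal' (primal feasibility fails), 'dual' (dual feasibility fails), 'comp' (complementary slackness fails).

Gradient of f: grad f(x) = Q x + c = (-3, 1)
Constraint values g_i(x) = a_i^T x - b_i:
  g_1((0, -3)) = -3
  g_2((0, -3)) = 0
Stationarity residual: grad f(x) + sum_i lambda_i a_i = (0, 0)
  -> stationarity OK
Primal feasibility (all g_i <= 0): OK
Dual feasibility (all lambda_i >= 0): OK
Complementary slackness (lambda_i * g_i(x) = 0 for all i): FAILS

Verdict: the first failing condition is complementary_slackness -> comp.

comp


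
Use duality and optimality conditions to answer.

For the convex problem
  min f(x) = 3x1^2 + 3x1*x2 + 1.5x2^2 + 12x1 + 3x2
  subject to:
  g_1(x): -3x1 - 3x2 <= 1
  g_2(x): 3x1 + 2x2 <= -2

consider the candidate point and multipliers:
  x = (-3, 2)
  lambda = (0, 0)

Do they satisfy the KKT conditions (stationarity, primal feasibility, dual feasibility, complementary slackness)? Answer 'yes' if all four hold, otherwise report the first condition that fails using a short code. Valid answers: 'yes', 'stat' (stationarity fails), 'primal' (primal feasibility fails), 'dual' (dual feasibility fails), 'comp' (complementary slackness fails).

Gradient of f: grad f(x) = Q x + c = (0, 0)
Constraint values g_i(x) = a_i^T x - b_i:
  g_1((-3, 2)) = 2
  g_2((-3, 2)) = -3
Stationarity residual: grad f(x) + sum_i lambda_i a_i = (0, 0)
  -> stationarity OK
Primal feasibility (all g_i <= 0): FAILS
Dual feasibility (all lambda_i >= 0): OK
Complementary slackness (lambda_i * g_i(x) = 0 for all i): OK

Verdict: the first failing condition is primal_feasibility -> primal.

primal


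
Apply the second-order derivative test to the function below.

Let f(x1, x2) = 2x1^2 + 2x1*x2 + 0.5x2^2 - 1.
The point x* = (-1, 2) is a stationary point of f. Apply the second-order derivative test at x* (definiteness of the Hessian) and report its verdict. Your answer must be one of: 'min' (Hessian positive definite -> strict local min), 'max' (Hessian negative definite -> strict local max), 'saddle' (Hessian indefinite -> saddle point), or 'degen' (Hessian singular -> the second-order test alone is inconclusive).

Compute the Hessian H = grad^2 f:
  H = [[4, 2], [2, 1]]
Verify stationarity: grad f(x*) = H x* + g = (0, 0).
Eigenvalues of H: 0, 5.
H has a zero eigenvalue (singular; positive semidefinite but not definite), so H is neither positive definite, negative definite, nor indefinite. The second-order test alone is inconclusive -> degen.
(Indeed, f is constant along the null direction of H through x*, so x* is not a strict local extremum.)

degen


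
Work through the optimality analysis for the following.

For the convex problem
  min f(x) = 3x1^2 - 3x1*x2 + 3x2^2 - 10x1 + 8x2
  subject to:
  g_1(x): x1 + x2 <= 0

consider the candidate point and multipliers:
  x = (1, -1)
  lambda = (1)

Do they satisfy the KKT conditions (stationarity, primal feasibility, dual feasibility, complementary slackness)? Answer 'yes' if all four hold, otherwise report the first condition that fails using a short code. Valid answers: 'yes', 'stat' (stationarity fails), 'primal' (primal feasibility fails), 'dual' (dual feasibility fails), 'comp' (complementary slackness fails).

Gradient of f: grad f(x) = Q x + c = (-1, -1)
Constraint values g_i(x) = a_i^T x - b_i:
  g_1((1, -1)) = 0
Stationarity residual: grad f(x) + sum_i lambda_i a_i = (0, 0)
  -> stationarity OK
Primal feasibility (all g_i <= 0): OK
Dual feasibility (all lambda_i >= 0): OK
Complementary slackness (lambda_i * g_i(x) = 0 for all i): OK

Verdict: yes, KKT holds.

yes


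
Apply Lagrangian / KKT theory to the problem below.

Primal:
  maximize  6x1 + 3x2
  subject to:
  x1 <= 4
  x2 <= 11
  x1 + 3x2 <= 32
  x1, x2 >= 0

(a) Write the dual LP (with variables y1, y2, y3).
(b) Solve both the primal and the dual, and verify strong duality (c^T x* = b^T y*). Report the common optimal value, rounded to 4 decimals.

The standard primal-dual pair for 'max c^T x s.t. A x <= b, x >= 0' is:
  Dual:  min b^T y  s.t.  A^T y >= c,  y >= 0.

So the dual LP is:
  minimize  4y1 + 11y2 + 32y3
  subject to:
    y1 + y3 >= 6
    y2 + 3y3 >= 3
    y1, y2, y3 >= 0

Solving the primal: x* = (4, 9.3333).
  primal value c^T x* = 52.
Solving the dual: y* = (5, 0, 1).
  dual value b^T y* = 52.
Strong duality: c^T x* = b^T y*. Confirmed.

52


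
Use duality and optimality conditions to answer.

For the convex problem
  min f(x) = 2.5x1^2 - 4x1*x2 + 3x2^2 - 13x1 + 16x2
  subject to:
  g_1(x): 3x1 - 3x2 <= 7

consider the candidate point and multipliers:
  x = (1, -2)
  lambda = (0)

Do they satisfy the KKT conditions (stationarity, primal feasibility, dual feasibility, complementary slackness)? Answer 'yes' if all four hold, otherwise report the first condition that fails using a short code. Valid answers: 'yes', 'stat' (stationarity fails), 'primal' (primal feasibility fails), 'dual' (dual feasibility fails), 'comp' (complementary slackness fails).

Gradient of f: grad f(x) = Q x + c = (0, 0)
Constraint values g_i(x) = a_i^T x - b_i:
  g_1((1, -2)) = 2
Stationarity residual: grad f(x) + sum_i lambda_i a_i = (0, 0)
  -> stationarity OK
Primal feasibility (all g_i <= 0): FAILS
Dual feasibility (all lambda_i >= 0): OK
Complementary slackness (lambda_i * g_i(x) = 0 for all i): OK

Verdict: the first failing condition is primal_feasibility -> primal.

primal


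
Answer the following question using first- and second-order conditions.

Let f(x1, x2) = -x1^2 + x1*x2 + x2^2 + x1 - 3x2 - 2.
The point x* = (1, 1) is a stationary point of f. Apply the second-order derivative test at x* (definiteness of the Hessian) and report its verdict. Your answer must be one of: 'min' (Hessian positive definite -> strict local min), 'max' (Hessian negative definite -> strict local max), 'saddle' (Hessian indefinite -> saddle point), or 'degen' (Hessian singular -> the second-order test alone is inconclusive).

Compute the Hessian H = grad^2 f:
  H = [[-2, 1], [1, 2]]
Verify stationarity: grad f(x*) = H x* + g = (0, 0).
Eigenvalues of H: -2.2361, 2.2361.
Eigenvalues have mixed signs, so H is indefinite -> x* is a saddle point.

saddle


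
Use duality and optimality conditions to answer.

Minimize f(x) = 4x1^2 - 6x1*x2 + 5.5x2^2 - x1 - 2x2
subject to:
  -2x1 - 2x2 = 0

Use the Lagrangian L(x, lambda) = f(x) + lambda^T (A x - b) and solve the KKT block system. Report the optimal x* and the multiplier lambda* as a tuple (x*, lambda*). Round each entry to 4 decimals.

Form the Lagrangian:
  L(x, lambda) = (1/2) x^T Q x + c^T x + lambda^T (A x - b)
Stationarity (grad_x L = 0): Q x + c + A^T lambda = 0.
Primal feasibility: A x = b.

This gives the KKT block system:
  [ Q   A^T ] [ x     ]   [-c ]
  [ A    0  ] [ lambda ] = [ b ]

Solving the linear system:
  x*      = (-0.0323, 0.0323)
  lambda* = (-0.7258)
  f(x*)   = -0.0161

x* = (-0.0323, 0.0323), lambda* = (-0.7258)


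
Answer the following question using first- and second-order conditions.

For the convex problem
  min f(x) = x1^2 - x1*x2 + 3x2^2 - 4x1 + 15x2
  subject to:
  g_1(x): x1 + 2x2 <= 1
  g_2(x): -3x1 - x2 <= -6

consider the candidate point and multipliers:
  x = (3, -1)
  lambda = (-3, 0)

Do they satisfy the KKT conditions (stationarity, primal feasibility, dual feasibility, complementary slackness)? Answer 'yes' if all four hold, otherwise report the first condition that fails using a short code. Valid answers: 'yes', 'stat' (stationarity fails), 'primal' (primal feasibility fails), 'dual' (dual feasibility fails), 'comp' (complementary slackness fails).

Gradient of f: grad f(x) = Q x + c = (3, 6)
Constraint values g_i(x) = a_i^T x - b_i:
  g_1((3, -1)) = 0
  g_2((3, -1)) = -2
Stationarity residual: grad f(x) + sum_i lambda_i a_i = (0, 0)
  -> stationarity OK
Primal feasibility (all g_i <= 0): OK
Dual feasibility (all lambda_i >= 0): FAILS
Complementary slackness (lambda_i * g_i(x) = 0 for all i): OK

Verdict: the first failing condition is dual_feasibility -> dual.

dual


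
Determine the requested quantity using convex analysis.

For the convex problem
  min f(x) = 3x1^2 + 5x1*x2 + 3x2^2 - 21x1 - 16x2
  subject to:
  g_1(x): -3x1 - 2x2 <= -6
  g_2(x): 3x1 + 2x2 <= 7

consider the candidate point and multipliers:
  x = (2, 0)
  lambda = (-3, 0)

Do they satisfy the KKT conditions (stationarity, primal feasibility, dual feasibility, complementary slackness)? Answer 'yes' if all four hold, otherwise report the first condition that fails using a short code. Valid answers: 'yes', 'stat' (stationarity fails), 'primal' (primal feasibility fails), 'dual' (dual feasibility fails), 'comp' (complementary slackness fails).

Gradient of f: grad f(x) = Q x + c = (-9, -6)
Constraint values g_i(x) = a_i^T x - b_i:
  g_1((2, 0)) = 0
  g_2((2, 0)) = -1
Stationarity residual: grad f(x) + sum_i lambda_i a_i = (0, 0)
  -> stationarity OK
Primal feasibility (all g_i <= 0): OK
Dual feasibility (all lambda_i >= 0): FAILS
Complementary slackness (lambda_i * g_i(x) = 0 for all i): OK

Verdict: the first failing condition is dual_feasibility -> dual.

dual


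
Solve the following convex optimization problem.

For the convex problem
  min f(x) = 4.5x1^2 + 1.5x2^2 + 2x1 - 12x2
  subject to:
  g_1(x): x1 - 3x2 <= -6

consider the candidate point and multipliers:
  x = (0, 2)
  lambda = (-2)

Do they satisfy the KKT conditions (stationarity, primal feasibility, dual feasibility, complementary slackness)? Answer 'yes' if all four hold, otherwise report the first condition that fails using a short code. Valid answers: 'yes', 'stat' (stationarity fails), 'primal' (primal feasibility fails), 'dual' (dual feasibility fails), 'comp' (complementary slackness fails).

Gradient of f: grad f(x) = Q x + c = (2, -6)
Constraint values g_i(x) = a_i^T x - b_i:
  g_1((0, 2)) = 0
Stationarity residual: grad f(x) + sum_i lambda_i a_i = (0, 0)
  -> stationarity OK
Primal feasibility (all g_i <= 0): OK
Dual feasibility (all lambda_i >= 0): FAILS
Complementary slackness (lambda_i * g_i(x) = 0 for all i): OK

Verdict: the first failing condition is dual_feasibility -> dual.

dual


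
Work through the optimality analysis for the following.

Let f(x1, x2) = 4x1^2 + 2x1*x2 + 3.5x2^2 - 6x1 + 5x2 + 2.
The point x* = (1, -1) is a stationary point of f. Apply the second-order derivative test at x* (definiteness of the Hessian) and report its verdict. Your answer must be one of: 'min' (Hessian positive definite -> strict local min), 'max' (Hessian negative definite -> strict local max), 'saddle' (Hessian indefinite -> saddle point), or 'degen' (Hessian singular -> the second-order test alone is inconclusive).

Compute the Hessian H = grad^2 f:
  H = [[8, 2], [2, 7]]
Verify stationarity: grad f(x*) = H x* + g = (0, 0).
Eigenvalues of H: 5.4384, 9.5616.
Both eigenvalues > 0, so H is positive definite -> x* is a strict local min.

min


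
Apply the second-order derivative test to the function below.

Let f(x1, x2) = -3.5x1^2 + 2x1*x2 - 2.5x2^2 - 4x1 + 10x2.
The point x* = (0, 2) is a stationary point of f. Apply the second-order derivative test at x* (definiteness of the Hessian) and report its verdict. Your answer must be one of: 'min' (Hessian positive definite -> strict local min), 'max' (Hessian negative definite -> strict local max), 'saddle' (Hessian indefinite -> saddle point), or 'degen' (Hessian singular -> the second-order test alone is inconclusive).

Compute the Hessian H = grad^2 f:
  H = [[-7, 2], [2, -5]]
Verify stationarity: grad f(x*) = H x* + g = (0, 0).
Eigenvalues of H: -8.2361, -3.7639.
Both eigenvalues < 0, so H is negative definite -> x* is a strict local max.

max


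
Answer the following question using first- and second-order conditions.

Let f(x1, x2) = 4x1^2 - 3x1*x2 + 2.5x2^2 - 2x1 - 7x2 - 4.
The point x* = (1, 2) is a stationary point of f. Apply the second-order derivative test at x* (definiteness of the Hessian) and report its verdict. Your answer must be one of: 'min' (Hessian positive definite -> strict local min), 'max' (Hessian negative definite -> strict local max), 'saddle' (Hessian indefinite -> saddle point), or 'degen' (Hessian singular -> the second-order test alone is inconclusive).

Compute the Hessian H = grad^2 f:
  H = [[8, -3], [-3, 5]]
Verify stationarity: grad f(x*) = H x* + g = (0, 0).
Eigenvalues of H: 3.1459, 9.8541.
Both eigenvalues > 0, so H is positive definite -> x* is a strict local min.

min


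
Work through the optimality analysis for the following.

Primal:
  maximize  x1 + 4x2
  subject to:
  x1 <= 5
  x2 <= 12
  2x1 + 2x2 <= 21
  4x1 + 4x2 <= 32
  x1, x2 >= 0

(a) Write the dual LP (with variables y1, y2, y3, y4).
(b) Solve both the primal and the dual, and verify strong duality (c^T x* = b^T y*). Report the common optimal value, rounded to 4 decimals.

The standard primal-dual pair for 'max c^T x s.t. A x <= b, x >= 0' is:
  Dual:  min b^T y  s.t.  A^T y >= c,  y >= 0.

So the dual LP is:
  minimize  5y1 + 12y2 + 21y3 + 32y4
  subject to:
    y1 + 2y3 + 4y4 >= 1
    y2 + 2y3 + 4y4 >= 4
    y1, y2, y3, y4 >= 0

Solving the primal: x* = (0, 8).
  primal value c^T x* = 32.
Solving the dual: y* = (0, 0, 0, 1).
  dual value b^T y* = 32.
Strong duality: c^T x* = b^T y*. Confirmed.

32


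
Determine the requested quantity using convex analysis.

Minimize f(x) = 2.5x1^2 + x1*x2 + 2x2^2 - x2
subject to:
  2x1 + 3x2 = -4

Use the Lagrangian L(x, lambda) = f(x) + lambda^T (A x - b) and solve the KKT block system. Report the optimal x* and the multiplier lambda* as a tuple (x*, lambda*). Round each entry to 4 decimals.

Form the Lagrangian:
  L(x, lambda) = (1/2) x^T Q x + c^T x + lambda^T (A x - b)
Stationarity (grad_x L = 0): Q x + c + A^T lambda = 0.
Primal feasibility: A x = b.

This gives the KKT block system:
  [ Q   A^T ] [ x     ]   [-c ]
  [ A    0  ] [ lambda ] = [ b ]

Solving the linear system:
  x*      = (-0.5306, -0.9796)
  lambda* = (1.8163)
  f(x*)   = 4.1224

x* = (-0.5306, -0.9796), lambda* = (1.8163)


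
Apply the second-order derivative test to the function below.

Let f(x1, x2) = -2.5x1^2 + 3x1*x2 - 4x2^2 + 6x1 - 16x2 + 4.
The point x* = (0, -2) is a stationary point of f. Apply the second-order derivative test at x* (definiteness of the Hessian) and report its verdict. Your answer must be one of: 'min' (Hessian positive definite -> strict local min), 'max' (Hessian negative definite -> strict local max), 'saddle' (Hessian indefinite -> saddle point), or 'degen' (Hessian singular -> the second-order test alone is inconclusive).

Compute the Hessian H = grad^2 f:
  H = [[-5, 3], [3, -8]]
Verify stationarity: grad f(x*) = H x* + g = (0, 0).
Eigenvalues of H: -9.8541, -3.1459.
Both eigenvalues < 0, so H is negative definite -> x* is a strict local max.

max


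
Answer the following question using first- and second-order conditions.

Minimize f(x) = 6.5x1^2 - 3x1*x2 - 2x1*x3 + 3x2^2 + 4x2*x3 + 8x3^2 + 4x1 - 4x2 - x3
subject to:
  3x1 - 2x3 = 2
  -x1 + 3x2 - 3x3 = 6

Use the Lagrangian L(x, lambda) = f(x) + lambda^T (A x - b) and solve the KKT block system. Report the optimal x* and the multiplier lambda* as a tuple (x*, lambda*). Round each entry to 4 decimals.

Form the Lagrangian:
  L(x, lambda) = (1/2) x^T Q x + c^T x + lambda^T (A x - b)
Stationarity (grad_x L = 0): Q x + c + A^T lambda = 0.
Primal feasibility: A x = b.

This gives the KKT block system:
  [ Q   A^T ] [ x     ]   [-c ]
  [ A    0  ] [ lambda ] = [ b ]

Solving the linear system:
  x*      = (0.2719, 1.4985, -0.5921)
  lambda* = (-1.6086, -0.6022)
  f(x*)   = 1.2582

x* = (0.2719, 1.4985, -0.5921), lambda* = (-1.6086, -0.6022)


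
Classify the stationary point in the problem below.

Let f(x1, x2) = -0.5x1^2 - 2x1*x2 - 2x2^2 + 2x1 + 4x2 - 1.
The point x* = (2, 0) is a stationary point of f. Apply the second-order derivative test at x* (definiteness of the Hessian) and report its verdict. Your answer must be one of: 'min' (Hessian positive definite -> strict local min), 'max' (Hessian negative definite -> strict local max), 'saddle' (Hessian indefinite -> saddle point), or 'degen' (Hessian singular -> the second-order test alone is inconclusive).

Compute the Hessian H = grad^2 f:
  H = [[-1, -2], [-2, -4]]
Verify stationarity: grad f(x*) = H x* + g = (0, 0).
Eigenvalues of H: -5, 0.
H has a zero eigenvalue (singular; negative semidefinite but not definite), so H is neither positive definite, negative definite, nor indefinite. The second-order test alone is inconclusive -> degen.
(Indeed, f is constant along the null direction of H through x*, so x* is not a strict local extremum.)

degen


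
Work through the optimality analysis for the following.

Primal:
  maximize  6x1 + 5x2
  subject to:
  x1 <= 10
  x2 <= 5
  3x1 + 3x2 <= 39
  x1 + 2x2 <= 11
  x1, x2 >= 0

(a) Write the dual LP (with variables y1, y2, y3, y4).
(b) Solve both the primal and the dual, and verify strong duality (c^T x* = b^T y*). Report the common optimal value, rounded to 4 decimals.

The standard primal-dual pair for 'max c^T x s.t. A x <= b, x >= 0' is:
  Dual:  min b^T y  s.t.  A^T y >= c,  y >= 0.

So the dual LP is:
  minimize  10y1 + 5y2 + 39y3 + 11y4
  subject to:
    y1 + 3y3 + y4 >= 6
    y2 + 3y3 + 2y4 >= 5
    y1, y2, y3, y4 >= 0

Solving the primal: x* = (10, 0.5).
  primal value c^T x* = 62.5.
Solving the dual: y* = (3.5, 0, 0, 2.5).
  dual value b^T y* = 62.5.
Strong duality: c^T x* = b^T y*. Confirmed.

62.5


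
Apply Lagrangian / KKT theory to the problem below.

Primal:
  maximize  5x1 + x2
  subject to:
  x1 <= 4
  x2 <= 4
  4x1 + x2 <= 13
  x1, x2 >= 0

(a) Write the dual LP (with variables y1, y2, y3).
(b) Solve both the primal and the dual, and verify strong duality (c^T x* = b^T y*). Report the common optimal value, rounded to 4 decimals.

The standard primal-dual pair for 'max c^T x s.t. A x <= b, x >= 0' is:
  Dual:  min b^T y  s.t.  A^T y >= c,  y >= 0.

So the dual LP is:
  minimize  4y1 + 4y2 + 13y3
  subject to:
    y1 + 4y3 >= 5
    y2 + y3 >= 1
    y1, y2, y3 >= 0

Solving the primal: x* = (3.25, 0).
  primal value c^T x* = 16.25.
Solving the dual: y* = (0, 0, 1.25).
  dual value b^T y* = 16.25.
Strong duality: c^T x* = b^T y*. Confirmed.

16.25


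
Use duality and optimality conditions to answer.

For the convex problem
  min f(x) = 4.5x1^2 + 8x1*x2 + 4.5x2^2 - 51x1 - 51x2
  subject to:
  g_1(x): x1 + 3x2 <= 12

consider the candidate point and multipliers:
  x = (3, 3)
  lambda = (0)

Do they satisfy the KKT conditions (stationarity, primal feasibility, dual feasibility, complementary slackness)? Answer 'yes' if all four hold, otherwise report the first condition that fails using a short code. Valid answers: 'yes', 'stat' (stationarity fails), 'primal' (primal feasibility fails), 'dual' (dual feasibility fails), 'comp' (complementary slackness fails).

Gradient of f: grad f(x) = Q x + c = (0, 0)
Constraint values g_i(x) = a_i^T x - b_i:
  g_1((3, 3)) = 0
Stationarity residual: grad f(x) + sum_i lambda_i a_i = (0, 0)
  -> stationarity OK
Primal feasibility (all g_i <= 0): OK
Dual feasibility (all lambda_i >= 0): OK
Complementary slackness (lambda_i * g_i(x) = 0 for all i): OK

Verdict: yes, KKT holds.

yes


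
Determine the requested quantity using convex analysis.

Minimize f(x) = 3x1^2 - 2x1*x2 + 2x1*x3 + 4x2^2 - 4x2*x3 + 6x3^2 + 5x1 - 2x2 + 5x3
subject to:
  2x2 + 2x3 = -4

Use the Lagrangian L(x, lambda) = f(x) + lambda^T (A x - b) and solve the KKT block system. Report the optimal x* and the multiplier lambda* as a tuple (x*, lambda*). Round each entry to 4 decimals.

Form the Lagrangian:
  L(x, lambda) = (1/2) x^T Q x + c^T x + lambda^T (A x - b)
Stationarity (grad_x L = 0): Q x + c + A^T lambda = 0.
Primal feasibility: A x = b.

This gives the KKT block system:
  [ Q   A^T ] [ x     ]   [-c ]
  [ A    0  ] [ lambda ] = [ b ]

Solving the linear system:
  x*      = (-0.8421, -1.0132, -0.9868)
  lambda* = (2.2368)
  f(x*)   = 0.9145

x* = (-0.8421, -1.0132, -0.9868), lambda* = (2.2368)


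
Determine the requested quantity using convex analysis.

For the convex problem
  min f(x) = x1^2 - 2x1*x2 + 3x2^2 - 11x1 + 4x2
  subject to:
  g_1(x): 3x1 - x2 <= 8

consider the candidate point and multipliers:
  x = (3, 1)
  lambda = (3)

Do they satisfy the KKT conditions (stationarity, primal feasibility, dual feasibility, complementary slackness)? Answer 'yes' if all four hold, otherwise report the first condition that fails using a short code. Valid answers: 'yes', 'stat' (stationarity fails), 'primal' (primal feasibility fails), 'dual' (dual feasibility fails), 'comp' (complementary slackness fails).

Gradient of f: grad f(x) = Q x + c = (-7, 4)
Constraint values g_i(x) = a_i^T x - b_i:
  g_1((3, 1)) = 0
Stationarity residual: grad f(x) + sum_i lambda_i a_i = (2, 1)
  -> stationarity FAILS
Primal feasibility (all g_i <= 0): OK
Dual feasibility (all lambda_i >= 0): OK
Complementary slackness (lambda_i * g_i(x) = 0 for all i): OK

Verdict: the first failing condition is stationarity -> stat.

stat


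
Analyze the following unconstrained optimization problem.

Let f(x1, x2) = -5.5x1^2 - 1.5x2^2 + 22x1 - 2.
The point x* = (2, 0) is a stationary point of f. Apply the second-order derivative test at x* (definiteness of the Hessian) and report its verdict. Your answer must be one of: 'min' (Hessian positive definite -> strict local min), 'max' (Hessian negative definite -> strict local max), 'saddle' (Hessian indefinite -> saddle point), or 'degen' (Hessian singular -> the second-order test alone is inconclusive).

Compute the Hessian H = grad^2 f:
  H = [[-11, 0], [0, -3]]
Verify stationarity: grad f(x*) = H x* + g = (0, 0).
Eigenvalues of H: -11, -3.
Both eigenvalues < 0, so H is negative definite -> x* is a strict local max.

max


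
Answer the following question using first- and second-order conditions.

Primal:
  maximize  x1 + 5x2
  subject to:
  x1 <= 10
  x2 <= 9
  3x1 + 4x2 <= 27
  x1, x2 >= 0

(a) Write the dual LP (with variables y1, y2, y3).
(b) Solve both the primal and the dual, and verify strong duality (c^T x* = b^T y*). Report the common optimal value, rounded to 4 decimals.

The standard primal-dual pair for 'max c^T x s.t. A x <= b, x >= 0' is:
  Dual:  min b^T y  s.t.  A^T y >= c,  y >= 0.

So the dual LP is:
  minimize  10y1 + 9y2 + 27y3
  subject to:
    y1 + 3y3 >= 1
    y2 + 4y3 >= 5
    y1, y2, y3 >= 0

Solving the primal: x* = (0, 6.75).
  primal value c^T x* = 33.75.
Solving the dual: y* = (0, 0, 1.25).
  dual value b^T y* = 33.75.
Strong duality: c^T x* = b^T y*. Confirmed.

33.75


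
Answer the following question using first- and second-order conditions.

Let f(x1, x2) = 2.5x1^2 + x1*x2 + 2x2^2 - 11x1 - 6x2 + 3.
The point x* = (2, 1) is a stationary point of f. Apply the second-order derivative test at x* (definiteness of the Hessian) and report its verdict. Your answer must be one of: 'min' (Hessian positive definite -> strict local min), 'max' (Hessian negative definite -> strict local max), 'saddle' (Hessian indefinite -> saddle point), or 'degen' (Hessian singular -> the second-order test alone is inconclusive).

Compute the Hessian H = grad^2 f:
  H = [[5, 1], [1, 4]]
Verify stationarity: grad f(x*) = H x* + g = (0, 0).
Eigenvalues of H: 3.382, 5.618.
Both eigenvalues > 0, so H is positive definite -> x* is a strict local min.

min


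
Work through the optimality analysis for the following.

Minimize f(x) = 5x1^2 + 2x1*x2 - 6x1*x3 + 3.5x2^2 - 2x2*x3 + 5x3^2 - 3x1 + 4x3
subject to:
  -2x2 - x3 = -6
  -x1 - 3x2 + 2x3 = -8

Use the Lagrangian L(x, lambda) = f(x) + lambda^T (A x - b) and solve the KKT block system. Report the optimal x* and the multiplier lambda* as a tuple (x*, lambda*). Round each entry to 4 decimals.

Form the Lagrangian:
  L(x, lambda) = (1/2) x^T Q x + c^T x + lambda^T (A x - b)
Stationarity (grad_x L = 0): Q x + c + A^T lambda = 0.
Primal feasibility: A x = b.

This gives the KKT block system:
  [ Q   A^T ] [ x     ]   [-c ]
  [ A    0  ] [ lambda ] = [ b ]

Solving the linear system:
  x*      = (0.2034, 2.8281, 0.3438)
  lambda* = (5.8166, 2.6275)
  f(x*)   = 28.3424

x* = (0.2034, 2.8281, 0.3438), lambda* = (5.8166, 2.6275)


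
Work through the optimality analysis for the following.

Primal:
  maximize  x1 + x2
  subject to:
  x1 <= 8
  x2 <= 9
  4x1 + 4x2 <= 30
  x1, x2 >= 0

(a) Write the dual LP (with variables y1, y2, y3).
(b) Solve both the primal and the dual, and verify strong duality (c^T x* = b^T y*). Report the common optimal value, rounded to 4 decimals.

The standard primal-dual pair for 'max c^T x s.t. A x <= b, x >= 0' is:
  Dual:  min b^T y  s.t.  A^T y >= c,  y >= 0.

So the dual LP is:
  minimize  8y1 + 9y2 + 30y3
  subject to:
    y1 + 4y3 >= 1
    y2 + 4y3 >= 1
    y1, y2, y3 >= 0

Solving the primal: x* = (7.5, 0).
  primal value c^T x* = 7.5.
Solving the dual: y* = (0, 0, 0.25).
  dual value b^T y* = 7.5.
Strong duality: c^T x* = b^T y*. Confirmed.

7.5


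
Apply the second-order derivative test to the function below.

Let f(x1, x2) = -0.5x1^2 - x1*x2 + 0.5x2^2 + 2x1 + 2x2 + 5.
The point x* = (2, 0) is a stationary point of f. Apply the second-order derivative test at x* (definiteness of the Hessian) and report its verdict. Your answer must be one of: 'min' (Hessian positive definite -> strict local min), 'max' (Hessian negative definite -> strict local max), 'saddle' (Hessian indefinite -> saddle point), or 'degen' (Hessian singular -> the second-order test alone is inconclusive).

Compute the Hessian H = grad^2 f:
  H = [[-1, -1], [-1, 1]]
Verify stationarity: grad f(x*) = H x* + g = (0, 0).
Eigenvalues of H: -1.4142, 1.4142.
Eigenvalues have mixed signs, so H is indefinite -> x* is a saddle point.

saddle


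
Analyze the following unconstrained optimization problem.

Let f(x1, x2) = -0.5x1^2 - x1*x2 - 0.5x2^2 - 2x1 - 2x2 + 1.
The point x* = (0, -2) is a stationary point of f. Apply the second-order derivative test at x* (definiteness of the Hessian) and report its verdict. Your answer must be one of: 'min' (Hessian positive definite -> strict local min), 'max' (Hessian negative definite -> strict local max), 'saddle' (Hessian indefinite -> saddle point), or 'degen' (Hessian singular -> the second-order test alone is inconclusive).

Compute the Hessian H = grad^2 f:
  H = [[-1, -1], [-1, -1]]
Verify stationarity: grad f(x*) = H x* + g = (0, 0).
Eigenvalues of H: -2, 0.
H has a zero eigenvalue (singular; negative semidefinite but not definite), so H is neither positive definite, negative definite, nor indefinite. The second-order test alone is inconclusive -> degen.
(Indeed, f is constant along the null direction of H through x*, so x* is not a strict local extremum.)

degen


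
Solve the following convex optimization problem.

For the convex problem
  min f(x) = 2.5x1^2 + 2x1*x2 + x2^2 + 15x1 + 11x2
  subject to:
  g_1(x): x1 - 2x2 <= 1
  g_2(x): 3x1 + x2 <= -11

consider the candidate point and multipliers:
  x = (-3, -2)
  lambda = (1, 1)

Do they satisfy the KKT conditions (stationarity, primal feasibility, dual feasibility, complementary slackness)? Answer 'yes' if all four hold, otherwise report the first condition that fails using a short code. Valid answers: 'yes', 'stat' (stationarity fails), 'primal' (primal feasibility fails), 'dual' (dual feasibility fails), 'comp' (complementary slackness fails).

Gradient of f: grad f(x) = Q x + c = (-4, 1)
Constraint values g_i(x) = a_i^T x - b_i:
  g_1((-3, -2)) = 0
  g_2((-3, -2)) = 0
Stationarity residual: grad f(x) + sum_i lambda_i a_i = (0, 0)
  -> stationarity OK
Primal feasibility (all g_i <= 0): OK
Dual feasibility (all lambda_i >= 0): OK
Complementary slackness (lambda_i * g_i(x) = 0 for all i): OK

Verdict: yes, KKT holds.

yes


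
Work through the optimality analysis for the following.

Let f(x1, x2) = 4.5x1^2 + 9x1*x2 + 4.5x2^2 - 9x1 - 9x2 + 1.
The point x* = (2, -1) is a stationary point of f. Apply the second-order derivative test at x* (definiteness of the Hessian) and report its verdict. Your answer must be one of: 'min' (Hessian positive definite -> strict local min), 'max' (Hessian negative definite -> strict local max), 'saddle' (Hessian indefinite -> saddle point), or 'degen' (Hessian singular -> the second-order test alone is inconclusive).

Compute the Hessian H = grad^2 f:
  H = [[9, 9], [9, 9]]
Verify stationarity: grad f(x*) = H x* + g = (0, 0).
Eigenvalues of H: 0, 18.
H has a zero eigenvalue (singular; positive semidefinite but not definite), so H is neither positive definite, negative definite, nor indefinite. The second-order test alone is inconclusive -> degen.
(Indeed, f is constant along the null direction of H through x*, so x* is not a strict local extremum.)

degen


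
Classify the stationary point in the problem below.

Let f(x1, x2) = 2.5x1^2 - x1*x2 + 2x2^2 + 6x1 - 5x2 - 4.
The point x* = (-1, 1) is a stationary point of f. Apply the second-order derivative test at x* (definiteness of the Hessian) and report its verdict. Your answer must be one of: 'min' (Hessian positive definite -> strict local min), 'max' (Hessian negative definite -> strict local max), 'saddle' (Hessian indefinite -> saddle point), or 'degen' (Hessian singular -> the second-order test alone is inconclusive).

Compute the Hessian H = grad^2 f:
  H = [[5, -1], [-1, 4]]
Verify stationarity: grad f(x*) = H x* + g = (0, 0).
Eigenvalues of H: 3.382, 5.618.
Both eigenvalues > 0, so H is positive definite -> x* is a strict local min.

min


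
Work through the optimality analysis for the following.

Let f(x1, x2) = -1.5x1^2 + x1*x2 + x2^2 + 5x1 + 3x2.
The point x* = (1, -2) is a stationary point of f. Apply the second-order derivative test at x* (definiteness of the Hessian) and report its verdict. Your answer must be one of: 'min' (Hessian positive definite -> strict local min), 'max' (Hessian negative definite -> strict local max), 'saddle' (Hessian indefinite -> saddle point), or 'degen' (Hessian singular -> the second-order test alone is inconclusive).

Compute the Hessian H = grad^2 f:
  H = [[-3, 1], [1, 2]]
Verify stationarity: grad f(x*) = H x* + g = (0, 0).
Eigenvalues of H: -3.1926, 2.1926.
Eigenvalues have mixed signs, so H is indefinite -> x* is a saddle point.

saddle


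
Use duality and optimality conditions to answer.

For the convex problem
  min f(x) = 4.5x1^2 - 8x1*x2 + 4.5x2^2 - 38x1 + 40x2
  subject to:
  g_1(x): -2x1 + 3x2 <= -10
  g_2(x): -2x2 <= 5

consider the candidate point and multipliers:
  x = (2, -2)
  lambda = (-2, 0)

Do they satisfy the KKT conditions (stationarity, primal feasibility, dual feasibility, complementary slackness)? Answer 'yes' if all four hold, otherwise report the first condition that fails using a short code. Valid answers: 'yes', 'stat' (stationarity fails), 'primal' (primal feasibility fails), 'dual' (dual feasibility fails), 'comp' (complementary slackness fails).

Gradient of f: grad f(x) = Q x + c = (-4, 6)
Constraint values g_i(x) = a_i^T x - b_i:
  g_1((2, -2)) = 0
  g_2((2, -2)) = -1
Stationarity residual: grad f(x) + sum_i lambda_i a_i = (0, 0)
  -> stationarity OK
Primal feasibility (all g_i <= 0): OK
Dual feasibility (all lambda_i >= 0): FAILS
Complementary slackness (lambda_i * g_i(x) = 0 for all i): OK

Verdict: the first failing condition is dual_feasibility -> dual.

dual


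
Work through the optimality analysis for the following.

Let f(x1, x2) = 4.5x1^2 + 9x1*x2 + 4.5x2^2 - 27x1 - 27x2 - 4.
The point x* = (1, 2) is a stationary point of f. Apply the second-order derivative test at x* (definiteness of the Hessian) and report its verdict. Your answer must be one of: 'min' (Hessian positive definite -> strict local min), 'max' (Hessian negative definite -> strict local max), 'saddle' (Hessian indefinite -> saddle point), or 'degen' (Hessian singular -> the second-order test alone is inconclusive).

Compute the Hessian H = grad^2 f:
  H = [[9, 9], [9, 9]]
Verify stationarity: grad f(x*) = H x* + g = (0, 0).
Eigenvalues of H: 0, 18.
H has a zero eigenvalue (singular; positive semidefinite but not definite), so H is neither positive definite, negative definite, nor indefinite. The second-order test alone is inconclusive -> degen.
(Indeed, f is constant along the null direction of H through x*, so x* is not a strict local extremum.)

degen
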